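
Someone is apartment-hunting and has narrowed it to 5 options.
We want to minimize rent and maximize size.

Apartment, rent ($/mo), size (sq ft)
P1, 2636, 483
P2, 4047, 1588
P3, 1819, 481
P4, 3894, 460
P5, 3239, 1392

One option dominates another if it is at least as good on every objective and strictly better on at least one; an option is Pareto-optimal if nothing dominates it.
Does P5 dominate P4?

Yes

P5 vs P4: rent 3239≤3894, size 1392≥460 — P5 is at least as good on every objective with at least one strict improvement.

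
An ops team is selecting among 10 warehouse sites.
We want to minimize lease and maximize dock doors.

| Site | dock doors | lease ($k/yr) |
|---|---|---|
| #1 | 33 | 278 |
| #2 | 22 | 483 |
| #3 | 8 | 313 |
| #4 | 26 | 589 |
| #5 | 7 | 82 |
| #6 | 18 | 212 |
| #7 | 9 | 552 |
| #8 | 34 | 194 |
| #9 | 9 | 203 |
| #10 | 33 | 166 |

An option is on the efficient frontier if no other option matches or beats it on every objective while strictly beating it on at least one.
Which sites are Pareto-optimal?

#1: dominated by #8 (dock doors 34≥33, lease 194≤278).
#2: dominated by #1 (dock doors 33≥22, lease 278≤483).
#3: dominated by #1 (dock doors 33≥8, lease 278≤313).
#4: dominated by #1 (dock doors 33≥26, lease 278≤589).
#5: not dominated (best lease).
#6: dominated by #8 (dock doors 34≥18, lease 194≤212).
#7: dominated by #1 (dock doors 33≥9, lease 278≤552).
#8: not dominated (best dock doors).
#9: dominated by #8 (dock doors 34≥9, lease 194≤203).
#10: not dominated.

#5, #8, #10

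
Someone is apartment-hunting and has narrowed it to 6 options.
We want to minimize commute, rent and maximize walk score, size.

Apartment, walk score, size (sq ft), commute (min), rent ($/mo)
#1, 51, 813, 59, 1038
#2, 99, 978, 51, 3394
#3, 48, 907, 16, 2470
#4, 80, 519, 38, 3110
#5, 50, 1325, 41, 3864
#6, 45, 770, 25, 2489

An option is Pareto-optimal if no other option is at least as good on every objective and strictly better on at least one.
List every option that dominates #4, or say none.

none

#1: worse on walk score (51 vs 80).
#2: worse on commute (51 vs 38).
#3: worse on walk score (48 vs 80).
#5: worse on walk score (50 vs 80).
#6: worse on walk score (45 vs 80).
No option dominates #4.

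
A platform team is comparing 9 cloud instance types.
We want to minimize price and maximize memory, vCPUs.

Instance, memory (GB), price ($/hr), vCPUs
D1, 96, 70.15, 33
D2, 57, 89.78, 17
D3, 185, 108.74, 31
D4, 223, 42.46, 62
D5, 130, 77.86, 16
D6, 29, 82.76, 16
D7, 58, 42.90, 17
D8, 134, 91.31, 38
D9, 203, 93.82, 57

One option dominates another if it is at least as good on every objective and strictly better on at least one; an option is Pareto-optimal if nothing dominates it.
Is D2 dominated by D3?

D3 vs D2: D3 is worse on price (108.74 vs 89.78), so it does not dominate D2.

No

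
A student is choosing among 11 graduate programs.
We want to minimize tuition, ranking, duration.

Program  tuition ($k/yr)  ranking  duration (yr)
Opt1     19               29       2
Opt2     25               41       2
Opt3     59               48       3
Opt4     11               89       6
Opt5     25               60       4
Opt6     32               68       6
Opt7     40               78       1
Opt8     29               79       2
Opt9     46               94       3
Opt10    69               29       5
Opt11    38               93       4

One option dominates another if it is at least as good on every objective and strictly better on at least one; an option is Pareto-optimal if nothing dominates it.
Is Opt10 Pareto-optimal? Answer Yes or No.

Opt1 vs Opt10: tuition 19≤69, ranking 29≤29, duration 2≤5 — Opt1 is at least as good on every objective and strictly better on at least one, so Opt1 dominates Opt10.

No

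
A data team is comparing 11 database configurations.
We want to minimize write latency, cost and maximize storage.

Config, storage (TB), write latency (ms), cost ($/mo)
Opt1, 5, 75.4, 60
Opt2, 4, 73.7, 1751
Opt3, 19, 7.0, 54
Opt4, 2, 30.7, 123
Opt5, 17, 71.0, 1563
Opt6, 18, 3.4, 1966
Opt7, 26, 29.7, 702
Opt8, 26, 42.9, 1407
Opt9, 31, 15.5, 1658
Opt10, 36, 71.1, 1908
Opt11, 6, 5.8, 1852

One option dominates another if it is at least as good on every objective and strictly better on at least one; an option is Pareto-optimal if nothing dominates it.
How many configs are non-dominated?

Opt1: dominated by Opt3 (storage 19≥5, write latency 7.0≤75.4, cost 54≤60).
Opt2: dominated by Opt3 (storage 19≥4, write latency 7.0≤73.7, cost 54≤1751).
Opt3: not dominated (best cost).
Opt4: dominated by Opt3 (storage 19≥2, write latency 7.0≤30.7, cost 54≤123).
Opt5: dominated by Opt3 (storage 19≥17, write latency 7.0≤71.0, cost 54≤1563).
Opt6: not dominated (best write latency).
Opt7: not dominated.
Opt8: dominated by Opt7 (storage 26≥26, write latency 29.7≤42.9, cost 702≤1407).
Opt9: not dominated.
Opt10: not dominated (best storage).
Opt11: not dominated.
Pareto-optimal: Opt3, Opt6, Opt7, Opt9, Opt10, Opt11 → 6.

6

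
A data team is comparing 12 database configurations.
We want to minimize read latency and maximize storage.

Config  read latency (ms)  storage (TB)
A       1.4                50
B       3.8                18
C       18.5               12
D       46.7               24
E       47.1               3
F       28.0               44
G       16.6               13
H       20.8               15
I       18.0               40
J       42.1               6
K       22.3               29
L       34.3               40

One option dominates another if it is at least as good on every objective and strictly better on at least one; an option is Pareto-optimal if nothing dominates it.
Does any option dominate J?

A vs J: read latency 1.4≤42.1, storage 50≥6 — A is at least as good on every objective and strictly better on at least one, so A dominates J.

Yes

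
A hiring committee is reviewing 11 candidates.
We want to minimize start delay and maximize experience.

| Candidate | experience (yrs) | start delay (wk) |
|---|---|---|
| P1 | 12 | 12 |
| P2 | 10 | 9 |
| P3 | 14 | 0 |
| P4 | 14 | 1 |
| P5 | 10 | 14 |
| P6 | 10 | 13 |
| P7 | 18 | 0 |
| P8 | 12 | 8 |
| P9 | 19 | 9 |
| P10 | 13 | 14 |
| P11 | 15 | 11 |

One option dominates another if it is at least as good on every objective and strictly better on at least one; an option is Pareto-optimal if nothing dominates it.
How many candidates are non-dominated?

P1: dominated by P3 (experience 14≥12, start delay 0≤12).
P2: dominated by P3 (experience 14≥10, start delay 0≤9).
P3: dominated by P7 (experience 18≥14, start delay 0≤0).
P4: dominated by P3 (experience 14≥14, start delay 0≤1).
P5: dominated by P1 (experience 12≥10, start delay 12≤14).
P6: dominated by P1 (experience 12≥10, start delay 12≤13).
P7: not dominated.
P8: dominated by P3 (experience 14≥12, start delay 0≤8).
P9: not dominated (best experience).
P10: dominated by P3 (experience 14≥13, start delay 0≤14).
P11: dominated by P7 (experience 18≥15, start delay 0≤11).
Pareto-optimal: P7, P9 → 2.

2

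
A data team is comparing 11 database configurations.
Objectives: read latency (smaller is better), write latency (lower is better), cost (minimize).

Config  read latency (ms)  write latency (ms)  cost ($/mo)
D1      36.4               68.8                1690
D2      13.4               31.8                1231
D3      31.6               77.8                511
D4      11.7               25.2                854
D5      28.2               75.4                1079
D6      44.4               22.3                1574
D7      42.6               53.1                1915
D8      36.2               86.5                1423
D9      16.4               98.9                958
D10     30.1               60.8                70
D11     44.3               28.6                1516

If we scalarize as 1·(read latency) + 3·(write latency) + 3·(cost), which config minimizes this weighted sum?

D10

D1: 1·36.4 + 3·68.8 + 3·1690 = 5312.8
D2: 1·13.4 + 3·31.8 + 3·1231 = 3801.8
D3: 1·31.6 + 3·77.8 + 3·511 = 1798.0
D4: 1·11.7 + 3·25.2 + 3·854 = 2649.3
D5: 1·28.2 + 3·75.4 + 3·1079 = 3491.4
D6: 1·44.4 + 3·22.3 + 3·1574 = 4833.3
D7: 1·42.6 + 3·53.1 + 3·1915 = 5946.9
D8: 1·36.2 + 3·86.5 + 3·1423 = 4564.7
D9: 1·16.4 + 3·98.9 + 3·958 = 3187.1
D10: 1·30.1 + 3·60.8 + 3·70 = 422.5
D11: 1·44.3 + 3·28.6 + 3·1516 = 4678.1
Lowest: D10 at 422.5.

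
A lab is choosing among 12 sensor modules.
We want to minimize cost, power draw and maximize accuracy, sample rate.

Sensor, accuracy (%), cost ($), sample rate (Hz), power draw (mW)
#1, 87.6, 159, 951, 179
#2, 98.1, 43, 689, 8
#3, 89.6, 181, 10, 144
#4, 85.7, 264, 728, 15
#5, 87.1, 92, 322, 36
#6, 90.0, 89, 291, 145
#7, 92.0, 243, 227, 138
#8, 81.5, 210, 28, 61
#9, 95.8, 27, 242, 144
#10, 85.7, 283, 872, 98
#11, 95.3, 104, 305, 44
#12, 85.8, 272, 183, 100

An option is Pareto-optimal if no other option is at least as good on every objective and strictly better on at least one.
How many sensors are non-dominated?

5

#1: not dominated (best sample rate).
#2: not dominated (best accuracy).
#3: dominated by #2 (accuracy 98.1≥89.6, cost 43≤181, sample rate 689≥10, power draw 8≤144).
#4: not dominated.
#5: dominated by #2 (accuracy 98.1≥87.1, cost 43≤92, sample rate 689≥322, power draw 8≤36).
#6: dominated by #2 (accuracy 98.1≥90.0, cost 43≤89, sample rate 689≥291, power draw 8≤145).
#7: dominated by #2 (accuracy 98.1≥92.0, cost 43≤243, sample rate 689≥227, power draw 8≤138).
#8: dominated by #2 (accuracy 98.1≥81.5, cost 43≤210, sample rate 689≥28, power draw 8≤61).
#9: not dominated (best cost).
#10: not dominated.
#11: dominated by #2 (accuracy 98.1≥95.3, cost 43≤104, sample rate 689≥305, power draw 8≤44).
#12: dominated by #2 (accuracy 98.1≥85.8, cost 43≤272, sample rate 689≥183, power draw 8≤100).
Pareto-optimal: #1, #2, #4, #9, #10 → 5.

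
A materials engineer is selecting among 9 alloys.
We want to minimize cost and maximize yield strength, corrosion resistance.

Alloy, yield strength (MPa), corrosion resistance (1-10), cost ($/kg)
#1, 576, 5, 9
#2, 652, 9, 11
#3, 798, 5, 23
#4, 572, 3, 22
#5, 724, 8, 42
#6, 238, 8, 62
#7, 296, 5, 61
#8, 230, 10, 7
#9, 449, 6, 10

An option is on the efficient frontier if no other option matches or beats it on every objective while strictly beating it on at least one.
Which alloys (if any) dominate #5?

#1: worse on yield strength (576 vs 724).
#2: worse on yield strength (652 vs 724).
#3: worse on corrosion resistance (5 vs 8).
#4: worse on yield strength (572 vs 724).
#6: worse on yield strength (238 vs 724).
#7: worse on yield strength (296 vs 724).
#8: worse on yield strength (230 vs 724).
#9: worse on yield strength (449 vs 724).
No option dominates #5.

none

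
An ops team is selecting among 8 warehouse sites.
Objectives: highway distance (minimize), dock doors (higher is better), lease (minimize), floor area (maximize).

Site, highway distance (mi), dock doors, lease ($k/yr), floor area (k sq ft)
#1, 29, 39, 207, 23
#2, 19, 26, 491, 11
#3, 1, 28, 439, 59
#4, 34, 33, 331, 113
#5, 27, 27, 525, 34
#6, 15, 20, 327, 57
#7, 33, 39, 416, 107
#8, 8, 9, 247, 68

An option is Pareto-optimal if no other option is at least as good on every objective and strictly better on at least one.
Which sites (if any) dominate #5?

#3: highway distance 1≤27, dock doors 28≥27, lease 439≤525, floor area 59≥34 — dominates #5.
Others (#1, #2, #4, #6, #7, #8) are each worse than #5 on at least one objective.

#3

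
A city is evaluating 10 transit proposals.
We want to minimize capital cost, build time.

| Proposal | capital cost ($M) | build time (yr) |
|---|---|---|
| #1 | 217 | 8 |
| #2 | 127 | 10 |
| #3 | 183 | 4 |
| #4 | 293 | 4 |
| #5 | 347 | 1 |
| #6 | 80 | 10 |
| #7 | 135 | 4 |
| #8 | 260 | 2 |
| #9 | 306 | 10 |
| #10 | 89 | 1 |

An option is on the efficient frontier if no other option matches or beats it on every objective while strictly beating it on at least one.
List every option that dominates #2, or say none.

#6: capital cost 80≤127, build time 10≤10 — dominates #2.
#10: capital cost 89≤127, build time 1≤10 — dominates #2.
Others (#1, #3, #4, #5, #7, #8, #9) are each worse than #2 on at least one objective.

#6, #10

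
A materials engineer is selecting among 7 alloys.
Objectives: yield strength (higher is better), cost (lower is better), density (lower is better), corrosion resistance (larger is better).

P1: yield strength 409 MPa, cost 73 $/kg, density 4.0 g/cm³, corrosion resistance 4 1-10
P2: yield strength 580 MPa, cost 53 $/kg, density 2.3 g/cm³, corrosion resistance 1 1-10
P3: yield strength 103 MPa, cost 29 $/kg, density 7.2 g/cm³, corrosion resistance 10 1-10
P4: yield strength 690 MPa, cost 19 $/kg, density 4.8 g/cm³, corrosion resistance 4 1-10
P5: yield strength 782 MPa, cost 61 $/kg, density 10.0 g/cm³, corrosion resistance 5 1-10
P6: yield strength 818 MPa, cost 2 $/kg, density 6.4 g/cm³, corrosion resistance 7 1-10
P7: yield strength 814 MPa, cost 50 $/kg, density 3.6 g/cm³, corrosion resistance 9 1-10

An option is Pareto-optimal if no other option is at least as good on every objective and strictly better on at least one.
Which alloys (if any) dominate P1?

P7

P7: yield strength 814≥409, cost 50≤73, density 3.6≤4.0, corrosion resistance 9≥4 — dominates P1.
Others (P2, P3, P4, P5, P6) are each worse than P1 on at least one objective.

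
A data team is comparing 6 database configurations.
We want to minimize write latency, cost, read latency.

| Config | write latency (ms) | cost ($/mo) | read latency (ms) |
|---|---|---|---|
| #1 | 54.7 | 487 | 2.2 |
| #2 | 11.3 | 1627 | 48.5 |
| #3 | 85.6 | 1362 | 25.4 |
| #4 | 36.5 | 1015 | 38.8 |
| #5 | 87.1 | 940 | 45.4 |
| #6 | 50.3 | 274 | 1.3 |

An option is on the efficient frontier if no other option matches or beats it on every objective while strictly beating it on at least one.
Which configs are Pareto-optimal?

#1: dominated by #6 (write latency 50.3≤54.7, cost 274≤487, read latency 1.3≤2.2).
#2: not dominated (best write latency).
#3: dominated by #1 (write latency 54.7≤85.6, cost 487≤1362, read latency 2.2≤25.4).
#4: not dominated.
#5: dominated by #1 (write latency 54.7≤87.1, cost 487≤940, read latency 2.2≤45.4).
#6: not dominated (best cost).

#2, #4, #6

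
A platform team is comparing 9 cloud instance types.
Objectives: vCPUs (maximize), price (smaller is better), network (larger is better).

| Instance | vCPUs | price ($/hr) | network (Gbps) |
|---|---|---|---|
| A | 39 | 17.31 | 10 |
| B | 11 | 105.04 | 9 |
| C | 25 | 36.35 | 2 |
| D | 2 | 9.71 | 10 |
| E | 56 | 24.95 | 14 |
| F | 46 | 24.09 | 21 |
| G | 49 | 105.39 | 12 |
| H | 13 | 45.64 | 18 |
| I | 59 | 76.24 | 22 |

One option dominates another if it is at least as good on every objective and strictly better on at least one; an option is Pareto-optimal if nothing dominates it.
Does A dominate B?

A vs B: vCPUs 39≥11, price 17.31≤105.04, network 10≥9 — A is at least as good on every objective with at least one strict improvement.

Yes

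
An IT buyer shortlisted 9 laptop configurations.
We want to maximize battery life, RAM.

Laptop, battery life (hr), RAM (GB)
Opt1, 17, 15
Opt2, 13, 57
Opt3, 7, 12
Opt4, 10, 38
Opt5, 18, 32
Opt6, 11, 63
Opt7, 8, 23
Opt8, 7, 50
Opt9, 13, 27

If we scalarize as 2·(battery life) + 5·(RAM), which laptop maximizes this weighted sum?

Opt1: 2·17 + 5·15 = 109
Opt2: 2·13 + 5·57 = 311
Opt3: 2·7 + 5·12 = 74
Opt4: 2·10 + 5·38 = 210
Opt5: 2·18 + 5·32 = 196
Opt6: 2·11 + 5·63 = 337
Opt7: 2·8 + 5·23 = 131
Opt8: 2·7 + 5·50 = 264
Opt9: 2·13 + 5·27 = 161
Highest: Opt6 at 337.

Opt6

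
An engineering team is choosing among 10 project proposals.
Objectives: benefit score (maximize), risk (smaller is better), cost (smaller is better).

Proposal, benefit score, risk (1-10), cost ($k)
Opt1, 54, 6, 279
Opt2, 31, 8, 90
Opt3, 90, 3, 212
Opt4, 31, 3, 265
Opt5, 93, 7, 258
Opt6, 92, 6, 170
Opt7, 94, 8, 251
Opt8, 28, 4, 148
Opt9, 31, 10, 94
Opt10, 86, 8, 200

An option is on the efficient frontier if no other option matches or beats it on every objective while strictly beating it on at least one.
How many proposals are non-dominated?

Opt1: dominated by Opt3 (benefit score 90≥54, risk 3≤6, cost 212≤279).
Opt2: not dominated (best cost).
Opt3: not dominated.
Opt4: dominated by Opt3 (benefit score 90≥31, risk 3≤3, cost 212≤265).
Opt5: not dominated.
Opt6: not dominated.
Opt7: not dominated (best benefit score).
Opt8: not dominated.
Opt9: dominated by Opt2 (benefit score 31≥31, risk 8≤10, cost 90≤94).
Opt10: dominated by Opt6 (benefit score 92≥86, risk 6≤8, cost 170≤200).
Pareto-optimal: Opt2, Opt3, Opt5, Opt6, Opt7, Opt8 → 6.

6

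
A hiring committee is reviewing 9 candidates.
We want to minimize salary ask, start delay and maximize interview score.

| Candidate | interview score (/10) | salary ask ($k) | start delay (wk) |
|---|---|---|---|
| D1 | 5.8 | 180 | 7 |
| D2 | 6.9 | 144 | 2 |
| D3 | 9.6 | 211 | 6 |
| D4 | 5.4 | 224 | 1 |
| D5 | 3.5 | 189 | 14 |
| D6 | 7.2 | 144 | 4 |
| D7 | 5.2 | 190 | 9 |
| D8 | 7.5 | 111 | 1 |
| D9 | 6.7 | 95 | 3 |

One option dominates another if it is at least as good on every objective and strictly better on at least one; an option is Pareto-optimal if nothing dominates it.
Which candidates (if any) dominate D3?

D1: worse on interview score (5.8 vs 9.6).
D2: worse on interview score (6.9 vs 9.6).
D4: worse on interview score (5.4 vs 9.6).
D5: worse on interview score (3.5 vs 9.6).
D6: worse on interview score (7.2 vs 9.6).
D7: worse on interview score (5.2 vs 9.6).
D8: worse on interview score (7.5 vs 9.6).
D9: worse on interview score (6.7 vs 9.6).
No option dominates D3.

none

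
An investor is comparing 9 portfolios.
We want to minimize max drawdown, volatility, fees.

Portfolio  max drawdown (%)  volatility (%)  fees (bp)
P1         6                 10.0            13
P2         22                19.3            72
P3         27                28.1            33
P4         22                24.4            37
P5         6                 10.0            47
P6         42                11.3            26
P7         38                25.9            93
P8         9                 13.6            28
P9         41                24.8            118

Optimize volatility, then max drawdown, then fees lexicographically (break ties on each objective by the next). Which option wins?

First minimize volatility: best is 10.0, kept {P1, P5}.
Then minimize max drawdown: best is 6, kept {P1, P5}.
Then minimize fees: best is 13, kept {P1}.

P1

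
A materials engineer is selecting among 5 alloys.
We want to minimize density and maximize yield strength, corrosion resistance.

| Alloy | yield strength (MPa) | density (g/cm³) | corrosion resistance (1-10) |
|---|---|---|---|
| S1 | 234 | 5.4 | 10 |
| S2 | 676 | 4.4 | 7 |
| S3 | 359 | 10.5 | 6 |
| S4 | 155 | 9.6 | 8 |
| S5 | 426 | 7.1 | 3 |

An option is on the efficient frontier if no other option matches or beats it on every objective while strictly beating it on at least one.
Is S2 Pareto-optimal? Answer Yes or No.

S1: worse on yield strength (234 vs 676).
S3: worse on yield strength (359 vs 676).
S4: worse on yield strength (155 vs 676).
S5: worse on yield strength (426 vs 676).
No option is at least as good as S2 on every objective and strictly better on one.

Yes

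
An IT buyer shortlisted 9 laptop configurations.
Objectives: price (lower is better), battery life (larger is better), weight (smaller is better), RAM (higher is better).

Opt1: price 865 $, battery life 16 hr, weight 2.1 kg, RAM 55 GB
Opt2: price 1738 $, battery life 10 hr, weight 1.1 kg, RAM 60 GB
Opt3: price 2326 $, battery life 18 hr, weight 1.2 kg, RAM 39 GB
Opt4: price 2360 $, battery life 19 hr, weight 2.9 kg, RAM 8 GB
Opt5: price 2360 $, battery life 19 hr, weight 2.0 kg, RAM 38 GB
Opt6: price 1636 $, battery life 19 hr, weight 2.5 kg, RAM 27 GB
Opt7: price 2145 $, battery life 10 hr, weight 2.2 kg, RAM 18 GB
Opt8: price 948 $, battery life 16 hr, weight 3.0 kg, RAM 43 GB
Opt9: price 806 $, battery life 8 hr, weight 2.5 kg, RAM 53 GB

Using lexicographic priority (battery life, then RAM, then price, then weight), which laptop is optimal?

First maximize battery life: best is 19, kept {Opt4, Opt5, Opt6}.
Then maximize RAM: best is 38, kept {Opt5}.

Opt5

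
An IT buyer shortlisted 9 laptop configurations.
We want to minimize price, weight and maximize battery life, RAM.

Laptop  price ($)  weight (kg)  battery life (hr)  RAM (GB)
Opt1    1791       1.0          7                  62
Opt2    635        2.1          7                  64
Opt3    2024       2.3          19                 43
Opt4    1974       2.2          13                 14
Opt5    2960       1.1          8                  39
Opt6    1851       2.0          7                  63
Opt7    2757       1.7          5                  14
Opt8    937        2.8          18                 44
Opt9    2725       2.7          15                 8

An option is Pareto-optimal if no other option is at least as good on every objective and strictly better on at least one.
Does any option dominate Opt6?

No

Opt1: worse on RAM (62 vs 63).
Opt2: worse on weight (2.1 vs 2.0).
Opt3: worse on price (2024 vs 1851).
Opt4: worse on price (1974 vs 1851).
Opt5: worse on price (2960 vs 1851).
Opt7: worse on price (2757 vs 1851).
Opt8: worse on weight (2.8 vs 2.0).
Opt9: worse on price (2725 vs 1851).
No option is at least as good as Opt6 on every objective and strictly better on one.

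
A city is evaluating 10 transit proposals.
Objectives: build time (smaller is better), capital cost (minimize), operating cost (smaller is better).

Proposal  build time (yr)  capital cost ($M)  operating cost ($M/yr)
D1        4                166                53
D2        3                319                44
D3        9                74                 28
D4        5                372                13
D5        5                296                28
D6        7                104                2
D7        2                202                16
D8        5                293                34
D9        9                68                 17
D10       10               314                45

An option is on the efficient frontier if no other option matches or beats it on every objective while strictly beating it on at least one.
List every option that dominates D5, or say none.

D7

D7: build time 2≤5, capital cost 202≤296, operating cost 16≤28 — dominates D5.
Others (D1, D2, D3, D4, D6, D8, D9, D10) are each worse than D5 on at least one objective.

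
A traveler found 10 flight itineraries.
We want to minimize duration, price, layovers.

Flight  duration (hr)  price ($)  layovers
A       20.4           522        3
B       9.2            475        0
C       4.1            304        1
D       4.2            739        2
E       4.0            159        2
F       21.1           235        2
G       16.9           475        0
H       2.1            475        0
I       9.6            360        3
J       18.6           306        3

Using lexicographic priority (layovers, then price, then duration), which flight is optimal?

H

First minimize layovers: best is 0, kept {B, G, H}.
Then minimize price: best is 475, kept {B, G, H}.
Then minimize duration: best is 2.1, kept {H}.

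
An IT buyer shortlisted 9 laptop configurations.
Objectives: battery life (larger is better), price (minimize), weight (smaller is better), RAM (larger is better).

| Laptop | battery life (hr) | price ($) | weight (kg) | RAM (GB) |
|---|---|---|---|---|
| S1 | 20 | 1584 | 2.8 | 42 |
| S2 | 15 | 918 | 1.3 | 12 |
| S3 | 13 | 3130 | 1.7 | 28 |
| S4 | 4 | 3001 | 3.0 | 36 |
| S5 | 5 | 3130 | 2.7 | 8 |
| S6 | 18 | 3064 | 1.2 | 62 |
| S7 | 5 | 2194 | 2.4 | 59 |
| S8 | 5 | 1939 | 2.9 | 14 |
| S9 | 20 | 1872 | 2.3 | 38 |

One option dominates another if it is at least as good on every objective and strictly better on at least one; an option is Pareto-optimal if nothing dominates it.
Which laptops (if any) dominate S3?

S6

S6: battery life 18≥13, price 3064≤3130, weight 1.2≤1.7, RAM 62≥28 — dominates S3.
Others (S1, S2, S4, S5, S7, S8, S9) are each worse than S3 on at least one objective.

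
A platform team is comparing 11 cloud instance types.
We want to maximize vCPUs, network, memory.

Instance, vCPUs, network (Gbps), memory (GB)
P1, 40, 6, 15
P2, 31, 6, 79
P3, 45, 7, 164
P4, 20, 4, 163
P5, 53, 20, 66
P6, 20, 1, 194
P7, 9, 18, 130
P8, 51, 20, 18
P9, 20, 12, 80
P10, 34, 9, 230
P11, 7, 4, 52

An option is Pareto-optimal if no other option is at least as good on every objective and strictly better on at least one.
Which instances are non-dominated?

P1: dominated by P3 (vCPUs 45≥40, network 7≥6, memory 164≥15).
P2: dominated by P3 (vCPUs 45≥31, network 7≥6, memory 164≥79).
P3: not dominated.
P4: dominated by P3 (vCPUs 45≥20, network 7≥4, memory 164≥163).
P5: not dominated (best vCPUs).
P6: dominated by P10 (vCPUs 34≥20, network 9≥1, memory 230≥194).
P7: not dominated.
P8: dominated by P5 (vCPUs 53≥51, network 20≥20, memory 66≥18).
P9: not dominated.
P10: not dominated (best memory).
P11: dominated by P2 (vCPUs 31≥7, network 6≥4, memory 79≥52).

P3, P5, P7, P9, P10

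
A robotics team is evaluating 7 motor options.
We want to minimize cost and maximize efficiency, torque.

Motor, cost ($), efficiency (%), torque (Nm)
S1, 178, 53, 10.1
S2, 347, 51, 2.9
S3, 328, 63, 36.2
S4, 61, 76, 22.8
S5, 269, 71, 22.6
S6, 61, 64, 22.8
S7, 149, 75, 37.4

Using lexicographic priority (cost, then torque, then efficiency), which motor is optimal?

S4

First minimize cost: best is 61, kept {S4, S6}.
Then maximize torque: best is 22.8, kept {S4, S6}.
Then maximize efficiency: best is 76, kept {S4}.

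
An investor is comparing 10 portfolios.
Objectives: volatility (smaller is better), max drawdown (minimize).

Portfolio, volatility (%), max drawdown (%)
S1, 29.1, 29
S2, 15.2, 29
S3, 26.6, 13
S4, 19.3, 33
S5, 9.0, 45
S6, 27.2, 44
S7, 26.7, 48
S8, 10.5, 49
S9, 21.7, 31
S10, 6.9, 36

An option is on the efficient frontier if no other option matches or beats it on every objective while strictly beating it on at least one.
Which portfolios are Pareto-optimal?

S2, S3, S10

S1: dominated by S2 (volatility 15.2≤29.1, max drawdown 29≤29).
S2: not dominated.
S3: not dominated (best max drawdown).
S4: dominated by S2 (volatility 15.2≤19.3, max drawdown 29≤33).
S5: dominated by S10 (volatility 6.9≤9.0, max drawdown 36≤45).
S6: dominated by S2 (volatility 15.2≤27.2, max drawdown 29≤44).
S7: dominated by S2 (volatility 15.2≤26.7, max drawdown 29≤48).
S8: dominated by S5 (volatility 9.0≤10.5, max drawdown 45≤49).
S9: dominated by S2 (volatility 15.2≤21.7, max drawdown 29≤31).
S10: not dominated (best volatility).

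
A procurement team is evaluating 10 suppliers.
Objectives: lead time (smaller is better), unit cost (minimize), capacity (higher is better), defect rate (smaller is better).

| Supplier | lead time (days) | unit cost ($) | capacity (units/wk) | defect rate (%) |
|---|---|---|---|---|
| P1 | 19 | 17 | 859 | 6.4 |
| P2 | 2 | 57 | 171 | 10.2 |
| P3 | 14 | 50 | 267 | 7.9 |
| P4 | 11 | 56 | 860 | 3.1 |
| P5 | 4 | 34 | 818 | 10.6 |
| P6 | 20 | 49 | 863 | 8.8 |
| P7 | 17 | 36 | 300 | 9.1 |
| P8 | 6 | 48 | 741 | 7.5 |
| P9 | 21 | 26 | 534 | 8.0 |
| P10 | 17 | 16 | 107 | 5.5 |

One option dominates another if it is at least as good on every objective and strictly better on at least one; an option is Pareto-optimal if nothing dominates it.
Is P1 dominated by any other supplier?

No

P2: worse on unit cost (57 vs 17).
P3: worse on unit cost (50 vs 17).
P4: worse on unit cost (56 vs 17).
P5: worse on unit cost (34 vs 17).
P6: worse on lead time (20 vs 19).
P7: worse on unit cost (36 vs 17).
P8: worse on unit cost (48 vs 17).
P9: worse on lead time (21 vs 19).
P10: worse on capacity (107 vs 859).
No option is at least as good as P1 on every objective and strictly better on one.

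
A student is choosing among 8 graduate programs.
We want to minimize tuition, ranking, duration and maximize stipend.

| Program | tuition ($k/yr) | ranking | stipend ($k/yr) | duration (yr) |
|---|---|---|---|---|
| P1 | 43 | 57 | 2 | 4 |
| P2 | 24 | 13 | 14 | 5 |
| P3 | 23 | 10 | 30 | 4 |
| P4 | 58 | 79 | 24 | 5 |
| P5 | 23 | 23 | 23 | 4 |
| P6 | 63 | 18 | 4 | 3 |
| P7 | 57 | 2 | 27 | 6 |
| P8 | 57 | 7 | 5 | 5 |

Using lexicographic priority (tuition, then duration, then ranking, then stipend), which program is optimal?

P3

First minimize tuition: best is 23, kept {P3, P5}.
Then minimize duration: best is 4, kept {P3, P5}.
Then minimize ranking: best is 10, kept {P3}.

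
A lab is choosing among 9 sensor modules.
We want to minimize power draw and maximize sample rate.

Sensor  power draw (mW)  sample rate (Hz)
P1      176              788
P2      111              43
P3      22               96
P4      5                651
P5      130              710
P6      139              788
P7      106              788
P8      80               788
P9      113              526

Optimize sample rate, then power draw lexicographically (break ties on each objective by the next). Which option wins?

P8

First maximize sample rate: best is 788, kept {P1, P6, P7, P8}.
Then minimize power draw: best is 80, kept {P8}.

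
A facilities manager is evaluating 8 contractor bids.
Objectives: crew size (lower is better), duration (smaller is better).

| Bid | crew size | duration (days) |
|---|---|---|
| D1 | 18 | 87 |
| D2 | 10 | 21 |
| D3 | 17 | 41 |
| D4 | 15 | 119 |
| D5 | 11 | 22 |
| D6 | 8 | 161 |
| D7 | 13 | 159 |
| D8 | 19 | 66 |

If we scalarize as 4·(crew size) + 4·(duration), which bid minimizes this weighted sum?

D2

D1: 4·18 + 4·87 = 420
D2: 4·10 + 4·21 = 124
D3: 4·17 + 4·41 = 232
D4: 4·15 + 4·119 = 536
D5: 4·11 + 4·22 = 132
D6: 4·8 + 4·161 = 676
D7: 4·13 + 4·159 = 688
D8: 4·19 + 4·66 = 340
Lowest: D2 at 124.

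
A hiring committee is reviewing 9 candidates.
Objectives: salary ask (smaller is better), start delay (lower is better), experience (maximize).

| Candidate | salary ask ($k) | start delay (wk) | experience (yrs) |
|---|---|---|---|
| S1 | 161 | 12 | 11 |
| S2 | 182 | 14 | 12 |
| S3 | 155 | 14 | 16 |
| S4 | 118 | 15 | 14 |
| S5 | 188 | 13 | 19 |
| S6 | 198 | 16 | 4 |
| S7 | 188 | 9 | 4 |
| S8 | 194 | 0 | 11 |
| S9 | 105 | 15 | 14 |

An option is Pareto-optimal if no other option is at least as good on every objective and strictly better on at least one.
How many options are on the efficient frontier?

S1: not dominated.
S2: dominated by S3 (salary ask 155≤182, start delay 14≤14, experience 16≥12).
S3: not dominated.
S4: dominated by S9 (salary ask 105≤118, start delay 15≤15, experience 14≥14).
S5: not dominated (best experience).
S6: dominated by S1 (salary ask 161≤198, start delay 12≤16, experience 11≥4).
S7: not dominated.
S8: not dominated (best start delay).
S9: not dominated (best salary ask).
Pareto-optimal: S1, S3, S5, S7, S8, S9 → 6.

6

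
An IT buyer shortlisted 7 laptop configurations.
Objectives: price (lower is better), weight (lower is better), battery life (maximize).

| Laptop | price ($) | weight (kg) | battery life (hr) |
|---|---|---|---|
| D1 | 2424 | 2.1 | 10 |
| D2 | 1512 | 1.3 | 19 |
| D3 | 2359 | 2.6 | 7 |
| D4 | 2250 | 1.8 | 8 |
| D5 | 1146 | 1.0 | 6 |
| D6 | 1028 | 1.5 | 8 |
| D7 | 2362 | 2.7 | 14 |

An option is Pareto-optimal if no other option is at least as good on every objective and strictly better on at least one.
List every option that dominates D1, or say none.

D2: price 1512≤2424, weight 1.3≤2.1, battery life 19≥10 — dominates D1.
Others (D3, D4, D5, D6, D7) are each worse than D1 on at least one objective.

D2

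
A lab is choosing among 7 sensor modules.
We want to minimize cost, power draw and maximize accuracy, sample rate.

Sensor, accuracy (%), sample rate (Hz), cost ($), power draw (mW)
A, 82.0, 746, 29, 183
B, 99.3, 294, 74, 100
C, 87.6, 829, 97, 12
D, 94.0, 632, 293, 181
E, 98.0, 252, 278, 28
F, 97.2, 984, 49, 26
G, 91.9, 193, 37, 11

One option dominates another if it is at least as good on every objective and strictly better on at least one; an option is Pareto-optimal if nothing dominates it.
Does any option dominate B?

No

A: worse on accuracy (82.0 vs 99.3).
C: worse on accuracy (87.6 vs 99.3).
D: worse on accuracy (94.0 vs 99.3).
E: worse on accuracy (98.0 vs 99.3).
F: worse on accuracy (97.2 vs 99.3).
G: worse on accuracy (91.9 vs 99.3).
No option is at least as good as B on every objective and strictly better on one.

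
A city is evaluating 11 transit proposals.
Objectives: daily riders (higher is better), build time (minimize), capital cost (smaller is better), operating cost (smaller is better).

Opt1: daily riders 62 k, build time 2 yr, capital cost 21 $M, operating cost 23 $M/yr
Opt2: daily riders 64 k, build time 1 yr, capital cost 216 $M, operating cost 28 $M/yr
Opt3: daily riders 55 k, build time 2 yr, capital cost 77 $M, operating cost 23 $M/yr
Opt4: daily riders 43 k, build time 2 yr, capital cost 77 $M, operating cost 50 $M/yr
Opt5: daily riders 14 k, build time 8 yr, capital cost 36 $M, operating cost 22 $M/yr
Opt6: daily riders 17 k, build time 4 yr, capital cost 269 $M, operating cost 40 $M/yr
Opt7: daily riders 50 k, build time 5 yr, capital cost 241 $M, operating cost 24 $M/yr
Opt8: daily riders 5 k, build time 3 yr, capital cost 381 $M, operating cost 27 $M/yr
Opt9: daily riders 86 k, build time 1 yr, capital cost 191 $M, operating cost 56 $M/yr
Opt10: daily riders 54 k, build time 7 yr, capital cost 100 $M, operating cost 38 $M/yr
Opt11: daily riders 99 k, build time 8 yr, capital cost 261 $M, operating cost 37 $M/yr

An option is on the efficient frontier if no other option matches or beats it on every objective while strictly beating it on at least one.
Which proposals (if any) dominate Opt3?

Opt1

Opt1: daily riders 62≥55, build time 2≤2, capital cost 21≤77, operating cost 23≤23 — dominates Opt3.
Others (Opt2, Opt4, Opt5, Opt6, Opt7, Opt8, Opt9, Opt10, Opt11) are each worse than Opt3 on at least one objective.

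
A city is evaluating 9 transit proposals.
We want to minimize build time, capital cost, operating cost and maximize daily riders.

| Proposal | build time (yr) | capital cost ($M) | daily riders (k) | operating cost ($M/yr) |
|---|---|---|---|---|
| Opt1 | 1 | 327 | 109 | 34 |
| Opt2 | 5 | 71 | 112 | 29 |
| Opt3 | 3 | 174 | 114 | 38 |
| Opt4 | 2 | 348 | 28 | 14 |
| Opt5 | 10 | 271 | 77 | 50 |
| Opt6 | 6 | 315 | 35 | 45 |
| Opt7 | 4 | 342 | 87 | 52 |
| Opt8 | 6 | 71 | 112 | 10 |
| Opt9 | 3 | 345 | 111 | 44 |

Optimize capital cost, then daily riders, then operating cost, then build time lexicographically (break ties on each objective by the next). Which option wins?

Opt8

First minimize capital cost: best is 71, kept {Opt2, Opt8}.
Then maximize daily riders: best is 112, kept {Opt2, Opt8}.
Then minimize operating cost: best is 10, kept {Opt8}.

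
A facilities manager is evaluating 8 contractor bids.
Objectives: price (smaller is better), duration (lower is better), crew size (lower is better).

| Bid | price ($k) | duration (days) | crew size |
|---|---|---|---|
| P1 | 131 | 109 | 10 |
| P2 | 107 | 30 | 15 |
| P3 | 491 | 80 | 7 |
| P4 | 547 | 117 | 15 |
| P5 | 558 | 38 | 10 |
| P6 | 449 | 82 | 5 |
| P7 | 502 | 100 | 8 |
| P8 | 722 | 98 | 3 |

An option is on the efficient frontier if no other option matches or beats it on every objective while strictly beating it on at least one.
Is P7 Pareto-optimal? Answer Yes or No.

No

P3 vs P7: price 491≤502, duration 80≤100, crew size 7≤8 — P3 is at least as good on every objective and strictly better on at least one, so P3 dominates P7.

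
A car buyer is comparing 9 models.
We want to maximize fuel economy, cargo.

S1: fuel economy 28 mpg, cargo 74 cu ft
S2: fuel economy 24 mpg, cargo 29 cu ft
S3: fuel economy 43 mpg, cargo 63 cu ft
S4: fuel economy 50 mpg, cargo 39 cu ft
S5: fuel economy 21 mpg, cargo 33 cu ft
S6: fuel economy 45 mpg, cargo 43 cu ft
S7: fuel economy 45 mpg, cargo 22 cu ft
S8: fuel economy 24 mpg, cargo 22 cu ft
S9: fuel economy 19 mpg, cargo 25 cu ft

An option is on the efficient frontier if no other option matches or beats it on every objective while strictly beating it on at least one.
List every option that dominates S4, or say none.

none

S1: worse on fuel economy (28 vs 50).
S2: worse on fuel economy (24 vs 50).
S3: worse on fuel economy (43 vs 50).
S5: worse on fuel economy (21 vs 50).
S6: worse on fuel economy (45 vs 50).
S7: worse on fuel economy (45 vs 50).
S8: worse on fuel economy (24 vs 50).
S9: worse on fuel economy (19 vs 50).
No option dominates S4.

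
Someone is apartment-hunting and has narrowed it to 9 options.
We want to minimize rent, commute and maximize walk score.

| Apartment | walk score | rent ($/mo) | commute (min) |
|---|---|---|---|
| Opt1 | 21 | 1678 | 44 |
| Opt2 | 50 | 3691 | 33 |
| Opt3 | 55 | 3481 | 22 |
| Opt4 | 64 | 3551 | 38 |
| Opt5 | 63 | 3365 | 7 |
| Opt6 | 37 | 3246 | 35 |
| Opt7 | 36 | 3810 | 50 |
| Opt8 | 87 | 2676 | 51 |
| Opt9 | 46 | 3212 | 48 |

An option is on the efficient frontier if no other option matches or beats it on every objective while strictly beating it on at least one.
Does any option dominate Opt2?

Yes

Opt3 vs Opt2: walk score 55≥50, rent 3481≤3691, commute 22≤33 — Opt3 is at least as good on every objective and strictly better on at least one, so Opt3 dominates Opt2.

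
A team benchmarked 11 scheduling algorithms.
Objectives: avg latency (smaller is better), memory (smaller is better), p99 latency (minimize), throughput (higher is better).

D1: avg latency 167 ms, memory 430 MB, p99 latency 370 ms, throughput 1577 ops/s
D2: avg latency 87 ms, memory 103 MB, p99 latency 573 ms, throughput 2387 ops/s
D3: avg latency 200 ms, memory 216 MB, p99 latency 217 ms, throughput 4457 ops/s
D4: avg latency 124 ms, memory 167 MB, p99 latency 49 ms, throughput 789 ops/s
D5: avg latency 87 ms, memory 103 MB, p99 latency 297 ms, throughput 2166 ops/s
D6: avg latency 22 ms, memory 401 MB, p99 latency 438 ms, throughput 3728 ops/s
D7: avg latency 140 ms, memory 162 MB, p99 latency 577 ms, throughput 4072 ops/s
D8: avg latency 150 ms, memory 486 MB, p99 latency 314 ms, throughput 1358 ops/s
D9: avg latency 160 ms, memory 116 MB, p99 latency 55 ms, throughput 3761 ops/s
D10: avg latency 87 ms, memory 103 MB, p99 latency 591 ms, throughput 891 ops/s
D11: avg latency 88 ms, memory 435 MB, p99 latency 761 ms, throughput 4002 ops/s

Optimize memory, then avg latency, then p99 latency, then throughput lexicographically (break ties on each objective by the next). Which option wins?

D5

First minimize memory: best is 103, kept {D2, D5, D10}.
Then minimize avg latency: best is 87, kept {D2, D5, D10}.
Then minimize p99 latency: best is 297, kept {D5}.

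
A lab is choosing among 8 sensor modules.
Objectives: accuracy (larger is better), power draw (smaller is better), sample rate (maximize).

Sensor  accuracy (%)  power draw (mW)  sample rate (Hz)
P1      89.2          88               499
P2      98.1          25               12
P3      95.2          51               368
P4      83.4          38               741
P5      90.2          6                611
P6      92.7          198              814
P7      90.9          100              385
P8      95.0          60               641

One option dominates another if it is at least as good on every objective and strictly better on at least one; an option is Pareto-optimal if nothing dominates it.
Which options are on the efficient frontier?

P1: dominated by P5 (accuracy 90.2≥89.2, power draw 6≤88, sample rate 611≥499).
P2: not dominated (best accuracy).
P3: not dominated.
P4: not dominated.
P5: not dominated (best power draw).
P6: not dominated (best sample rate).
P7: dominated by P8 (accuracy 95.0≥90.9, power draw 60≤100, sample rate 641≥385).
P8: not dominated.

P2, P3, P4, P5, P6, P8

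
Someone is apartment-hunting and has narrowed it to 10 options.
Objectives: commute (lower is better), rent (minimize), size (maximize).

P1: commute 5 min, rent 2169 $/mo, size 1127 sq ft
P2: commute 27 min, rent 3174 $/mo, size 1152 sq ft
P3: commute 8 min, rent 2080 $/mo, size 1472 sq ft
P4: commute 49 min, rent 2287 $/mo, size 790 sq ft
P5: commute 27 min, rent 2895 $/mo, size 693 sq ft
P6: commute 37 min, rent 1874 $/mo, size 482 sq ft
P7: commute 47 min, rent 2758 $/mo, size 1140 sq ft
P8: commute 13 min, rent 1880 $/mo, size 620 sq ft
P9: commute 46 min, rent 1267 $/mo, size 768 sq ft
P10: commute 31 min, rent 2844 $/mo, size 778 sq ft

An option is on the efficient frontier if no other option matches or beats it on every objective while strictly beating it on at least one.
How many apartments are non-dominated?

P1: not dominated (best commute).
P2: dominated by P3 (commute 8≤27, rent 2080≤3174, size 1472≥1152).
P3: not dominated (best size).
P4: dominated by P1 (commute 5≤49, rent 2169≤2287, size 1127≥790).
P5: dominated by P1 (commute 5≤27, rent 2169≤2895, size 1127≥693).
P6: not dominated.
P7: dominated by P3 (commute 8≤47, rent 2080≤2758, size 1472≥1140).
P8: not dominated.
P9: not dominated (best rent).
P10: dominated by P1 (commute 5≤31, rent 2169≤2844, size 1127≥778).
Pareto-optimal: P1, P3, P6, P8, P9 → 5.

5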